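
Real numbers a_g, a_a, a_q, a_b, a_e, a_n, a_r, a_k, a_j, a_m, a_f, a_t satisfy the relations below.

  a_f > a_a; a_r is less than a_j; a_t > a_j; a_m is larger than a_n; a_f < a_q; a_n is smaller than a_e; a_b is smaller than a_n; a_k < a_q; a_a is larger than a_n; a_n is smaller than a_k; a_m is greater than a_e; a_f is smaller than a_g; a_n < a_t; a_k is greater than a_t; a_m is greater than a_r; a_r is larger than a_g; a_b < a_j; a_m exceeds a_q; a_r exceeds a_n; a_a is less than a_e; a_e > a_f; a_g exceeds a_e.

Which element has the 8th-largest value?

a_e

Chaining the given pairs: a_b < a_n < a_a < a_f < a_e < a_g < a_r < a_j < a_t < a_k < a_q < a_m.
The 8th largest is a_e.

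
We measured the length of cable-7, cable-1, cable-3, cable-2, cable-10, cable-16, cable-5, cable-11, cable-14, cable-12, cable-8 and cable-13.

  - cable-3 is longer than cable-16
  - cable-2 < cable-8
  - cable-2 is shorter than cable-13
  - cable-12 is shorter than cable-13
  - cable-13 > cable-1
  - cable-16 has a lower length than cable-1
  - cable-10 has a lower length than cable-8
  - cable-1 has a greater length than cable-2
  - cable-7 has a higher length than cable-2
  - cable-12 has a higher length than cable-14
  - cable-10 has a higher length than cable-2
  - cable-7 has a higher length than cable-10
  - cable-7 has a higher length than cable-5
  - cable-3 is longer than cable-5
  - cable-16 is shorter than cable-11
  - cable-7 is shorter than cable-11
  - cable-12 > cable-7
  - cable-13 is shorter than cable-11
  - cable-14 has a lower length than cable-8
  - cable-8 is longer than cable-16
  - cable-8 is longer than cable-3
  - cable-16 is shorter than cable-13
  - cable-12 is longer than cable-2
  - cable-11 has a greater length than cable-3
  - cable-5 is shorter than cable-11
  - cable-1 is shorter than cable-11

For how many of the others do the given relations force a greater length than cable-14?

The elements the relations force above cable-14 are cable-12, cable-13, cable-11, cable-8 — no chain reaches any other.
That is 4.

4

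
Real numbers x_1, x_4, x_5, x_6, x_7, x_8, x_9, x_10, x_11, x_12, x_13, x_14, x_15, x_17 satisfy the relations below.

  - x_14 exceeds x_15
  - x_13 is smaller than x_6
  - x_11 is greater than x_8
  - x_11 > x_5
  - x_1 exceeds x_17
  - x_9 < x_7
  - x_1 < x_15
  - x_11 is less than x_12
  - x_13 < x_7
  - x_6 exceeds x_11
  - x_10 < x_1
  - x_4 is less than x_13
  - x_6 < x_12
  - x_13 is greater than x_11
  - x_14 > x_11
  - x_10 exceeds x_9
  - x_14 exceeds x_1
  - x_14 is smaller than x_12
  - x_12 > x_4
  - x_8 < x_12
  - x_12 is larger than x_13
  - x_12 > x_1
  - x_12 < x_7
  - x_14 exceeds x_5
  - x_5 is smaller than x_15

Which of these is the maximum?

Chaining downward from x_7: directly below it, x_9, x_13, x_12; then x_4, x_8, x_11, x_1, x_6, x_14; then x_5, x_10, x_17, x_15.
That covers every other element, and nothing is given above x_7, so x_7 is the maximum.

x_7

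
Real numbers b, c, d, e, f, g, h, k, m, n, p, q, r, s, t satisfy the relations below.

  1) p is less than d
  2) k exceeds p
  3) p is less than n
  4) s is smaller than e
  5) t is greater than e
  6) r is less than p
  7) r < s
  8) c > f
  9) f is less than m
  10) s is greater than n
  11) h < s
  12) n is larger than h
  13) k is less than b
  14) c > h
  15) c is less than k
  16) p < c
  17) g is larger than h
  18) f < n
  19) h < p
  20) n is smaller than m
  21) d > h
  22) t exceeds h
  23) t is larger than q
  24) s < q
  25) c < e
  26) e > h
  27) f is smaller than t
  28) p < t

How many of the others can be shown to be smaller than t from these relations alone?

9

The elements the relations force below t are h, r, f, p, n, c, s, q, e — no chain reaches any other.
That is 9.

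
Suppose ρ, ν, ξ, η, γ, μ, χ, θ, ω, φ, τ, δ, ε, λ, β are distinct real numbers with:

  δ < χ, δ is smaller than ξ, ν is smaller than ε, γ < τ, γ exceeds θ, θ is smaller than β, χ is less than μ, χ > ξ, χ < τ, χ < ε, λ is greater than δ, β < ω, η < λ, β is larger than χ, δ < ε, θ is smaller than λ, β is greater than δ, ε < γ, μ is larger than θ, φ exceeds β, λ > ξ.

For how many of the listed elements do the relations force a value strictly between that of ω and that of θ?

Chaining upward from θ reaches: β, φ, λ, γ, τ, μ.
Chaining downward from ω reaches: δ, ξ, χ, β.
Strictly between θ and ω are those in both lists: β — 1 element.

1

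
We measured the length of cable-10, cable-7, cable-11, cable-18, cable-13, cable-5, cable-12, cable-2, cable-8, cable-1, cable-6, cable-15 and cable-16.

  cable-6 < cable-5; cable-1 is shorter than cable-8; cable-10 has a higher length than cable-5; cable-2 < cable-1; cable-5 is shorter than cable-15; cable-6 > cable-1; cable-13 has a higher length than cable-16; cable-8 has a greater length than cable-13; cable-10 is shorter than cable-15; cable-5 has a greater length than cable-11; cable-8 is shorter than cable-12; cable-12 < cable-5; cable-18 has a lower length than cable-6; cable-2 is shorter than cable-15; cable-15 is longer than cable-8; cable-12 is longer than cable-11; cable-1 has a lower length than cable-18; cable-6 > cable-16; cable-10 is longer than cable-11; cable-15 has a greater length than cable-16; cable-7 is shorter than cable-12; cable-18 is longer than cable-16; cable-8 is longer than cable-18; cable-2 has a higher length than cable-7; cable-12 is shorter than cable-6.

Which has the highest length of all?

Chaining downward from cable-15: directly below it, cable-2, cable-16, cable-8, cable-5, cable-10; then cable-7, cable-1, cable-18, cable-13, cable-11, cable-12, cable-6.
That covers every other element, and nothing is given above cable-15, so cable-15 is the highest length.

cable-15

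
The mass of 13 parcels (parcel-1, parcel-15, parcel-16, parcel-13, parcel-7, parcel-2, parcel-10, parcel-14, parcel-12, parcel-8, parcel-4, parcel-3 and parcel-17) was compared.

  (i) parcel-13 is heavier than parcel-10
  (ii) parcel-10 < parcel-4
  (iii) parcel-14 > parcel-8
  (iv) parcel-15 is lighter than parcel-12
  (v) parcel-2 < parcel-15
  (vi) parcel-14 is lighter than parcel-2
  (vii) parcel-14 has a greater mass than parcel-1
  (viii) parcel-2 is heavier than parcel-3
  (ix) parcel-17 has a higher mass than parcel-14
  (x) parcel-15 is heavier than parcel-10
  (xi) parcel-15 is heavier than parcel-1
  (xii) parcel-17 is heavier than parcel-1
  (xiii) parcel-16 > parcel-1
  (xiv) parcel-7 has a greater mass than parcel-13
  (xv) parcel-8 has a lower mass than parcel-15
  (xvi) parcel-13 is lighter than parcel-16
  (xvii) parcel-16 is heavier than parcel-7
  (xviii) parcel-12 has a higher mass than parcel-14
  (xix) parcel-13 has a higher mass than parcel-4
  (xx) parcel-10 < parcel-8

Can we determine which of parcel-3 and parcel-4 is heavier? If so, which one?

undetermined

Following every chain through parcel-4: above parcel-4 we get parcel-13, parcel-7, parcel-16; below parcel-4 we get parcel-10.
parcel-3 is not reached, and no chain runs the other way from parcel-3 to parcel-4.
So the given relations leave the order of parcel-4 and parcel-3 undetermined.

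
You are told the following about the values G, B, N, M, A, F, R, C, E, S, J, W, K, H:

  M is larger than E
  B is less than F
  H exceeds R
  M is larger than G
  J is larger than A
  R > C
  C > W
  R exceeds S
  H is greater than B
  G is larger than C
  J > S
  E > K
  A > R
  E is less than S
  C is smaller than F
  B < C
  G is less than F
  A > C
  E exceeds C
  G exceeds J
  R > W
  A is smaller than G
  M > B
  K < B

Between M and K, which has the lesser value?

K

K < B and B < C give K < C.
With C < E: K < B < C < E.
Then E < S extends the chain to S.
Then S < R extends the chain to R.
Then R < A extends the chain to A.
Then A < J extends the chain to J.
With J < G: K < B < C < E < S < R < A < J < G.
Then G < M extends the chain to M.
So K < M; K is the smaller of the two.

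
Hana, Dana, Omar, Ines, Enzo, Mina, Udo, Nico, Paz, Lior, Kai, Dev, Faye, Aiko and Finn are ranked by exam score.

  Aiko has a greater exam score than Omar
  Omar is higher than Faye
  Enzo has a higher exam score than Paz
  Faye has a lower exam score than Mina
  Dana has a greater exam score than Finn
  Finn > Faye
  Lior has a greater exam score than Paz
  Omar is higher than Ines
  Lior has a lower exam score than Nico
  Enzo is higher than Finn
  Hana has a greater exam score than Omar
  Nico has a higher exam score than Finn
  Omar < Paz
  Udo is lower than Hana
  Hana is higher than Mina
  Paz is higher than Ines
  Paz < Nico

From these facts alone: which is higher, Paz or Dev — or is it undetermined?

Following every chain through Dev: nothing is chained to Dev.
Paz is not reached, and no chain runs the other way from Paz to Dev.
So the given relations leave the order of Dev and Paz undetermined.

undetermined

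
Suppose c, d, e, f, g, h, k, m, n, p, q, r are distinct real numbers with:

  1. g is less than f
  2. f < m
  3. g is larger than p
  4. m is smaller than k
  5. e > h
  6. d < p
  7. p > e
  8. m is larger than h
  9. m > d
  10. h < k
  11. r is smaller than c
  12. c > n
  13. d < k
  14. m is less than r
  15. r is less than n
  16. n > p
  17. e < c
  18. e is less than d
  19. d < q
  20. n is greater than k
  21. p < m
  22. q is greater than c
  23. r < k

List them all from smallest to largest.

The consecutive links are each given: h < e; e < d; d < p; p < g; g < f; f < m; m < r; r < k; k < n; n < c; c < q.

h < e < d < p < g < f < m < r < k < n < c < q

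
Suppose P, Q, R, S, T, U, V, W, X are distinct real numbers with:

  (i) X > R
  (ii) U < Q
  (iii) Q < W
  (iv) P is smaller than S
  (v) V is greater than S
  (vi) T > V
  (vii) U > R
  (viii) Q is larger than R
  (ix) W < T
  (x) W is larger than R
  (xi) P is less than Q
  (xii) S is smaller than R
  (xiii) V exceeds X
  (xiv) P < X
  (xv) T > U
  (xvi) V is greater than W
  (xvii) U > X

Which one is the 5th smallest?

U

Chaining the given pairs: P < S < R < X < U < Q < W < V < T.
The 5th smallest is U.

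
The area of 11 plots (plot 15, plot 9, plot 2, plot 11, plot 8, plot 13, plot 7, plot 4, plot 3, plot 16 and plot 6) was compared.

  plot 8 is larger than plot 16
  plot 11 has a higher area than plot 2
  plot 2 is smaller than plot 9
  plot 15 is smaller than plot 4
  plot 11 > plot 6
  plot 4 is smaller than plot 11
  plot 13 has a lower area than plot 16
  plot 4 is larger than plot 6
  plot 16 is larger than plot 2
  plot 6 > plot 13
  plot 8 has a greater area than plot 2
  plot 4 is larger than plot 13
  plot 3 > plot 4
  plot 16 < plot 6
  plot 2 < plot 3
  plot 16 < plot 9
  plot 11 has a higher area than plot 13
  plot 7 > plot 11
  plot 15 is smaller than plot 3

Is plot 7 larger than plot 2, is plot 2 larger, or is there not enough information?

plot 7

plot 2 < plot 16 and plot 16 < plot 6 give plot 2 < plot 6.
With plot 6 < plot 4: plot 2 < plot 16 < plot 6 < plot 4.
With plot 4 < plot 11: plot 2 < plot 16 < plot 6 < plot 4 < plot 11.
Then plot 11 < plot 7 extends the chain to plot 7.
So plot 7 is larger.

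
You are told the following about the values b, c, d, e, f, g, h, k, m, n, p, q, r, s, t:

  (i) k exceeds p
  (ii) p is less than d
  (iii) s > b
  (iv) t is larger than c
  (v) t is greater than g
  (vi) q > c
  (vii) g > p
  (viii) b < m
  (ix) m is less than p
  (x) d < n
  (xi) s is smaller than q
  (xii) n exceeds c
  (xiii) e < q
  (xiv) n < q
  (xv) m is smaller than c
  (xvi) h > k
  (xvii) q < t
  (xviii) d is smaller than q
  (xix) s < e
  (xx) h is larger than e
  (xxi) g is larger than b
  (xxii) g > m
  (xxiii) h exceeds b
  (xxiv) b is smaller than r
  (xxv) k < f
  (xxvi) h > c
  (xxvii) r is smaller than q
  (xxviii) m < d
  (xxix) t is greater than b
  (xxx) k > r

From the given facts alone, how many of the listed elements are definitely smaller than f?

5

Directly below f: k.
One step further: r, p (3 so far).
One step further: b, m (5 so far).
No other element is forced below f by the given relations, so the count is 5.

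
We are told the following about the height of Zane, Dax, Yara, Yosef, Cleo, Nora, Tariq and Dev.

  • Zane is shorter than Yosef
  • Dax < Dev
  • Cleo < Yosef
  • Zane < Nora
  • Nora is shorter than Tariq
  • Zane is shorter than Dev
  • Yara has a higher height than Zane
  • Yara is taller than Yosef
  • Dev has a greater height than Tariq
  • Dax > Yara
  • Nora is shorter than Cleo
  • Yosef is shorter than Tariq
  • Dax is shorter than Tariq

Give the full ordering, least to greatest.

Zane < Nora < Cleo < Yosef < Yara < Dax < Tariq < Dev

Nothing is placed below Zane, so it is least; from there Zane < Nora; Nora < Cleo; Cleo < Yosef; Yosef < Yara; Yara < Dax; Dax < Tariq; Tariq < Dev, each given directly.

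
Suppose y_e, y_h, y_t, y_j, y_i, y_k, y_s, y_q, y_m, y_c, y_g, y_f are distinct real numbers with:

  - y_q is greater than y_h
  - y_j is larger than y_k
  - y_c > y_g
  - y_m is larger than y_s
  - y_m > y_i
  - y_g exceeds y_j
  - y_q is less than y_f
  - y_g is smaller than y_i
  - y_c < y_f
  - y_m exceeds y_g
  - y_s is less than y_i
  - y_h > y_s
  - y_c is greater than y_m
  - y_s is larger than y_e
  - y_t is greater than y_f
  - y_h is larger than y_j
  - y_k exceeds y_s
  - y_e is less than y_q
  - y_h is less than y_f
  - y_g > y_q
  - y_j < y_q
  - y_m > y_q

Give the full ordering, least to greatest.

Each adjacent pair is fixed by a given relation: y_e < y_s; y_s < y_k; y_k < y_j; y_j < y_h; y_h < y_q; y_q < y_g; y_g < y_i; y_i < y_m; y_m < y_c; y_c < y_f; y_f < y_t. Chaining them end to end gives the full order.

y_e < y_s < y_k < y_j < y_h < y_q < y_g < y_i < y_m < y_c < y_f < y_t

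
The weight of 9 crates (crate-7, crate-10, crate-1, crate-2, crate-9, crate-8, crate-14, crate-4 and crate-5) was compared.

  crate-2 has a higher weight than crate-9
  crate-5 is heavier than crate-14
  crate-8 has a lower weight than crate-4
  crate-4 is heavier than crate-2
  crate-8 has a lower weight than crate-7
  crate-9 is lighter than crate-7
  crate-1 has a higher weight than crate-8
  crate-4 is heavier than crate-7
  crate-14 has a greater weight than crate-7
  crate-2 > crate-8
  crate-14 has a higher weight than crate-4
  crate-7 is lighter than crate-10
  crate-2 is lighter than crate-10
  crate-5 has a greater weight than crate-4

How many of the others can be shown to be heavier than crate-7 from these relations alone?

From crate-7 the given relations immediately reach crate-4, crate-10, crate-14.
From those, crate-5 — 4 in total.
Nothing else is reachable above crate-7; 4 in all.

4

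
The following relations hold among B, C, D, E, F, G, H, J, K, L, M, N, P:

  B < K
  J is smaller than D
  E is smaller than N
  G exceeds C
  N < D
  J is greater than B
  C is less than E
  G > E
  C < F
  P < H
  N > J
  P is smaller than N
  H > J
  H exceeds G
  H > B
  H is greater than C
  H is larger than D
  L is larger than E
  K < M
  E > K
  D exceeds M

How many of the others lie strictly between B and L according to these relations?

2

The relations place B below L. An element lies strictly between them when it is forced above B and also forced below L.
Above B: {K, J, E, G, N, M, D, H}. Below L: {C, K, E}.
Intersection: {K, E} — 2.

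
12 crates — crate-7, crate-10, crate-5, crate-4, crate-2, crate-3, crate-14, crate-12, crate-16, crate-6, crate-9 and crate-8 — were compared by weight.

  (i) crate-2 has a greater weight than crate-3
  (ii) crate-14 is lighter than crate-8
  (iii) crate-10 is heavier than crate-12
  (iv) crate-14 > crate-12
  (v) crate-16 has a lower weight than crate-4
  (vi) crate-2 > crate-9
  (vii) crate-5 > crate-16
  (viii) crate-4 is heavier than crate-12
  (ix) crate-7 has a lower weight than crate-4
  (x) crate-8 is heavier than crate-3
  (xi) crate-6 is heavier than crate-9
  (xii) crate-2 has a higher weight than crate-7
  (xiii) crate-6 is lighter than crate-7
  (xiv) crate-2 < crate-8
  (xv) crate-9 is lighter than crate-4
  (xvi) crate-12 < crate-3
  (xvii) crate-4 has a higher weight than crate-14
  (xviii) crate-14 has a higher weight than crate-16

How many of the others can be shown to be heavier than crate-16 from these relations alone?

4

From crate-16 the given relations immediately reach crate-5, crate-14, crate-4.
From those, crate-8 — 4 in total.
Nothing else is reachable above crate-16; 4 in all.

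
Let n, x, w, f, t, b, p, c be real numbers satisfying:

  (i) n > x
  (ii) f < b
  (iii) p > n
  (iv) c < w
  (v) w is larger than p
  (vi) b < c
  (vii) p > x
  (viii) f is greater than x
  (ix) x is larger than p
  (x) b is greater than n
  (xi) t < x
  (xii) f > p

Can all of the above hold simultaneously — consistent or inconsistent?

We have p < x stated directly, yet also x < n < p by chaining the others — so x < p. Contradiction.

inconsistent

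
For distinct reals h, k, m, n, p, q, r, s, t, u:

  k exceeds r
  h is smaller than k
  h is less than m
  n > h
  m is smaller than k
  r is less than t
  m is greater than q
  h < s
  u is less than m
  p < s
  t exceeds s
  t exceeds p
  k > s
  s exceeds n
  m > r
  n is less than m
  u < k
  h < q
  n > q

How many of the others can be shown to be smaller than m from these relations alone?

5

From m the given relations immediately reach h, q, r, n, u.
Nothing else is reachable below m; 5 in all.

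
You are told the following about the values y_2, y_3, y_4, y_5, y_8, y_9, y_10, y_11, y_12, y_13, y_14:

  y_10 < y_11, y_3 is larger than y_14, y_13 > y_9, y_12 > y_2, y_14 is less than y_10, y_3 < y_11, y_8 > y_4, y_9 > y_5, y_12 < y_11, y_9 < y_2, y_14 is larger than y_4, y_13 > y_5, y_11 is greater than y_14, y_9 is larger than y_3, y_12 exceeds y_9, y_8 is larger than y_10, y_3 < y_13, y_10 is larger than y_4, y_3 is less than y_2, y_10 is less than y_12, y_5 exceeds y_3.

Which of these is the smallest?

y_4

Chaining upward from y_4: directly above it, y_14, y_10, y_8; then y_3, y_12, y_11; then y_5, y_9, y_2, y_13.
That covers every other element, and nothing is given below y_4, so y_4 is the smallest.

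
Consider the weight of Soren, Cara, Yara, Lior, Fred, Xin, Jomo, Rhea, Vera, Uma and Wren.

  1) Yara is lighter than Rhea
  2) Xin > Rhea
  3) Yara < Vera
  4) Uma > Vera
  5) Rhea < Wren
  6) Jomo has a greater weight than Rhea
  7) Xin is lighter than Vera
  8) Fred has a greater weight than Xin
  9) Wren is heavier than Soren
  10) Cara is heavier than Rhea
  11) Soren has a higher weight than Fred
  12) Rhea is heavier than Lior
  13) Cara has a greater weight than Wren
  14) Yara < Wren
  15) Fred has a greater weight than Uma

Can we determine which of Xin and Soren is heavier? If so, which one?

Soren

Xin < Vera and Vera < Uma give Xin < Uma.
Then Uma < Fred extends the chain to Fred.
Then Fred < Soren extends the chain to Soren.
So Soren is heavier.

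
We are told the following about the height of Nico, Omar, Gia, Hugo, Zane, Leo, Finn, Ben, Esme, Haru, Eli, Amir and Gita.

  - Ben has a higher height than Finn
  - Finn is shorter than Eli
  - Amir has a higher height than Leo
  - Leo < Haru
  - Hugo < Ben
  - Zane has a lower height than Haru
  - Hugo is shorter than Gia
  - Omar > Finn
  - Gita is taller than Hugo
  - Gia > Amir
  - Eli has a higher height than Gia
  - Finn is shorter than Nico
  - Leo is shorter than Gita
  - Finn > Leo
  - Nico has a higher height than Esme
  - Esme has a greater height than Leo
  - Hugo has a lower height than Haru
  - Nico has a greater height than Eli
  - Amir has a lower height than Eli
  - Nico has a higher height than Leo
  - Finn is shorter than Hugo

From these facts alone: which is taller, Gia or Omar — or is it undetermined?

Following every chain through Gia: above Gia we get Eli, Nico; below Gia we get Leo, Finn, Hugo, Amir.
Omar is not reached, and no chain runs the other way from Omar to Gia.
So the given relations leave the order of Gia and Omar undetermined.

undetermined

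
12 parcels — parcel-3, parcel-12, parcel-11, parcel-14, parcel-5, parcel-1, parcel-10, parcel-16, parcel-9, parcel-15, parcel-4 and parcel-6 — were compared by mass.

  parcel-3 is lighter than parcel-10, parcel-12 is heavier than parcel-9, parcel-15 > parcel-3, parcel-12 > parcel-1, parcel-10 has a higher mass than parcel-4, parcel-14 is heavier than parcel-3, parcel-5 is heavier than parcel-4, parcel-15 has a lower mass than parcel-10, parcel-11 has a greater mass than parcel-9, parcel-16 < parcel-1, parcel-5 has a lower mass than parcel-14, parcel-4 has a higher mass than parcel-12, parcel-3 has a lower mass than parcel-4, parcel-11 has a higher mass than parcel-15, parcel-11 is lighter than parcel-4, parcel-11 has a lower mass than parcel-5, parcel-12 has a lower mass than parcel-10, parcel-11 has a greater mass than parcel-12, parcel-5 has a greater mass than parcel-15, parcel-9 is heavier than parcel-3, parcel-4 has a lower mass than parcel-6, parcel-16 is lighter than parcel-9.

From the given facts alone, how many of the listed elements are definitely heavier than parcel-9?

From parcel-9 the given relations immediately reach parcel-12, parcel-11.
From those, parcel-4, parcel-10, parcel-5 — 5 in total.
From those, parcel-6, parcel-14 — 7 in total.
No other element is forced above parcel-9 by the given relations, so the count is 7.

7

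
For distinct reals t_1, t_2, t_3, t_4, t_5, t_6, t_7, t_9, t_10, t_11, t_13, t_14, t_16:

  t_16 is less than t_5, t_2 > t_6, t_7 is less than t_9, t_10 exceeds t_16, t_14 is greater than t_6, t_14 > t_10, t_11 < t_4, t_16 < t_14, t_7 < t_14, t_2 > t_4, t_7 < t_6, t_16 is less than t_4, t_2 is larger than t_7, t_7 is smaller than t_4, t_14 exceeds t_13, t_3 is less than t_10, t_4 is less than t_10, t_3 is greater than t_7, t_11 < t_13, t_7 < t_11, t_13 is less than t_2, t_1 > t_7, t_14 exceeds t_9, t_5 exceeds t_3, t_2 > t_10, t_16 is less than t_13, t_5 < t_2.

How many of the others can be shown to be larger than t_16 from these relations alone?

6

The elements the relations force above t_16 are t_4, t_10, t_5, t_13, t_2, t_14 — no chain reaches any other.
That is 6.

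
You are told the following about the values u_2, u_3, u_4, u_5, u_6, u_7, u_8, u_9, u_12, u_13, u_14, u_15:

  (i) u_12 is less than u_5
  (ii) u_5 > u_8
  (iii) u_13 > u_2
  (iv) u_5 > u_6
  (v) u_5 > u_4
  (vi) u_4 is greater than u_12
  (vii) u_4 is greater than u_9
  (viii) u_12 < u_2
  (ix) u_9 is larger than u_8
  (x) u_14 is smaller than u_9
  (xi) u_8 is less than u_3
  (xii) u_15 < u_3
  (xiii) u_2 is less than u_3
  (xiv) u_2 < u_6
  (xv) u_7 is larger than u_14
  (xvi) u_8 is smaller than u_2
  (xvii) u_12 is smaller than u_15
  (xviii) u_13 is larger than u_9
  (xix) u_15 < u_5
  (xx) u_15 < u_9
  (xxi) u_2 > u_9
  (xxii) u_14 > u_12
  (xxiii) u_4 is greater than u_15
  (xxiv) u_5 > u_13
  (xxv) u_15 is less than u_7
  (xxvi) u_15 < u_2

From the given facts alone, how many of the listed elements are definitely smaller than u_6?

6

From u_6 the given relations immediately reach u_2.
From those, u_12, u_15, u_8, u_9 — 5 in total.
From those, u_14 — 6 in total.
Nothing else is reachable below u_6; 6 in all.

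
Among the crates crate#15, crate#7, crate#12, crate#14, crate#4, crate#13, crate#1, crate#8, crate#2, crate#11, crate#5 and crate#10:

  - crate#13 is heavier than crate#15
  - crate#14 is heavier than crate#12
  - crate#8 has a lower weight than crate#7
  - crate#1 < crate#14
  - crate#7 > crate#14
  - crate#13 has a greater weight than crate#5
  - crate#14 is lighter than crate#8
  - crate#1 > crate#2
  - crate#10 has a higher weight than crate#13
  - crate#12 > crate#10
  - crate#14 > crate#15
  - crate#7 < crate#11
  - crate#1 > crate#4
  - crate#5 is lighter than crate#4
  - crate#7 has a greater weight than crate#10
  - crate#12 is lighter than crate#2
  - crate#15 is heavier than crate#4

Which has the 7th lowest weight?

crate#2

Piecing the relations together gives one ordering: crate#5 < crate#4 < crate#15 < crate#13 < crate#10 < crate#12 < crate#2 < crate#1 < crate#14 < crate#8 < crate#7 < crate#11.
The 7th smallest is crate#2.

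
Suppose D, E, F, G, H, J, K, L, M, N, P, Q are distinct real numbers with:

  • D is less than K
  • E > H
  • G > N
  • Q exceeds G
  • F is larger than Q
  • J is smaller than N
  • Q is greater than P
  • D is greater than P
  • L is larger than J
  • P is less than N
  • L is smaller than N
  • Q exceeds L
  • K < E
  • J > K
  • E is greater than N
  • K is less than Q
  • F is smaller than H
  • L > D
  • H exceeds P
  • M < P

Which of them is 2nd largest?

The consecutive relations fix a unique order: M < P < D < K < J < L < N < G < Q < F < H < E.
Counting 2 from the largest end gives H.

H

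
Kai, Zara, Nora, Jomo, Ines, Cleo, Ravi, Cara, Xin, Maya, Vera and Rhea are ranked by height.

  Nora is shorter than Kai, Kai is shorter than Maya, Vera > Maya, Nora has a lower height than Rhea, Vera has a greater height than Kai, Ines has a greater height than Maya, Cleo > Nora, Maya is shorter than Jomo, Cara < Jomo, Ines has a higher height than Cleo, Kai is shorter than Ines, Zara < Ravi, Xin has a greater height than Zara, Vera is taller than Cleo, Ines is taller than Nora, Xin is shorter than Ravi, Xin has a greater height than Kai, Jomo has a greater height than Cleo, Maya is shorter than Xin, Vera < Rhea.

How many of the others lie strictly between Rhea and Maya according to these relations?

Chaining upward from Maya reaches: Vera, Jomo, Ines, Xin, Ravi.
Chaining downward from Rhea reaches: Nora, Kai, Cleo, Vera.
Strictly between Maya and Rhea are those in both lists: Vera — 1 element.

1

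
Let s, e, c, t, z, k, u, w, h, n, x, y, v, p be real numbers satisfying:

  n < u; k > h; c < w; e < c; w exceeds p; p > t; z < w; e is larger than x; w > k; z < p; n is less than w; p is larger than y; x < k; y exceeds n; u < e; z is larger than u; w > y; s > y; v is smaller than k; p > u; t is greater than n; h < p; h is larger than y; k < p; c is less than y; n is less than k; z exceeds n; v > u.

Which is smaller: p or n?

n

Link the given pairs in sequence: n < u; u < e; e < c; c < y; y < h; h < k; k < p.
Chaining these gives n < u < e < c < y < h < k < p.
So n < p; n is the smaller of the two.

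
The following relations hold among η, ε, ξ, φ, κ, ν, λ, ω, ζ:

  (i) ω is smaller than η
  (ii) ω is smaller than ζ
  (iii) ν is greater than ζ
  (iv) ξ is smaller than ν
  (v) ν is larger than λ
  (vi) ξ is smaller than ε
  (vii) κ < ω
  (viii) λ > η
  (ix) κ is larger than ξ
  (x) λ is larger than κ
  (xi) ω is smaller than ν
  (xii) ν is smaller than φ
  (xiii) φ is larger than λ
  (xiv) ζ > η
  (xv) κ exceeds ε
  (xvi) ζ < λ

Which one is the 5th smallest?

η

Chaining the given pairs: ξ < ε < κ < ω < η < ζ < λ < ν < φ.
The 5th smallest is η.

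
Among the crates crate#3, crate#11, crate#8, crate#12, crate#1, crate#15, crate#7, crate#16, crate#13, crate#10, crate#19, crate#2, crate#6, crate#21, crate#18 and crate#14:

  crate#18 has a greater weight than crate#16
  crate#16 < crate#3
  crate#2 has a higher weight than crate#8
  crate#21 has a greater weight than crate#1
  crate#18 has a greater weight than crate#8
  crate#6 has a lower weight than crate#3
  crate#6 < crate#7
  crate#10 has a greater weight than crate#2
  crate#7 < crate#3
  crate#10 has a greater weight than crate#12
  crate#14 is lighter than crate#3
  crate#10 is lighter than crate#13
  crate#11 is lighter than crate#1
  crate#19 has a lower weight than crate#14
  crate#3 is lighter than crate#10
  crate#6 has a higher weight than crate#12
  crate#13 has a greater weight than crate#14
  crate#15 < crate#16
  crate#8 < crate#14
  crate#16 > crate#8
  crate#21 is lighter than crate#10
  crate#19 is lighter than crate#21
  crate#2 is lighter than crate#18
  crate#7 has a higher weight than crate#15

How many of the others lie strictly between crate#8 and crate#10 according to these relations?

Chaining upward from crate#8 reaches: crate#2, crate#16, crate#18, crate#14, crate#3, crate#13.
Chaining downward from crate#10 reaches: crate#12, crate#11, crate#15, crate#19, crate#2, crate#1, crate#16, crate#21, crate#6, crate#14, crate#7, crate#3.
Strictly between crate#8 and crate#10 are those in both lists: crate#2, crate#16, crate#14, crate#3 — 4 elements.

4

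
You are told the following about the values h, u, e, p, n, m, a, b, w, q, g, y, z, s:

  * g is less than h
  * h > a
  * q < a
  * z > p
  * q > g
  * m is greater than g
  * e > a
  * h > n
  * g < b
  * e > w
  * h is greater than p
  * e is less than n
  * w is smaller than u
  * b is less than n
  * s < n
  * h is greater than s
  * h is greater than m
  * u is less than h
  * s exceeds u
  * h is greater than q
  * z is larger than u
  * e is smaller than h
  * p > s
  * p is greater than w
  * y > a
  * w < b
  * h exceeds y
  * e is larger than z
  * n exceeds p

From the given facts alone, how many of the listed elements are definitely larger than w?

The elements the relations force above w are u, s, p, z, b, e, n, h — no chain reaches any other.
That is 8.

8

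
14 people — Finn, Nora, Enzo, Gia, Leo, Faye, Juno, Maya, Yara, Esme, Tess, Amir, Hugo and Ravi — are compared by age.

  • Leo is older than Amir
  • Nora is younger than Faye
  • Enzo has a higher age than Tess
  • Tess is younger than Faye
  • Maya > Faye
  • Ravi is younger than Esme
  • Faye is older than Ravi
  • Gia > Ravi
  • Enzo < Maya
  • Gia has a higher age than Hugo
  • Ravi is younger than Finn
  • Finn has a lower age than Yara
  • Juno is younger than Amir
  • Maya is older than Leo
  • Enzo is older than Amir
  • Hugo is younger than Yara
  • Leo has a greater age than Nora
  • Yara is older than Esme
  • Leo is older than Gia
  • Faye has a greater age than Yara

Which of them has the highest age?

Maya

Chaining downward from Maya: directly below it, Enzo, Leo, Faye; then Ravi, Tess, Gia, Amir, Nora, Yara; then Finn, Juno, Esme, Hugo.
That covers every other element, and nothing is given above Maya, so Maya is the highest age.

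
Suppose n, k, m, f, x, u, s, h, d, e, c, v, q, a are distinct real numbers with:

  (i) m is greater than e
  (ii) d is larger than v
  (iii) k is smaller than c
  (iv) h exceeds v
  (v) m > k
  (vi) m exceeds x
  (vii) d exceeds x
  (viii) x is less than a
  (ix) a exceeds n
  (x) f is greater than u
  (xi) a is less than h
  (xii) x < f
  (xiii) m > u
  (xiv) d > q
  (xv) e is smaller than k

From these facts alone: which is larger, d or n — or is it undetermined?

Following every chain through n: above n we get a, h.
d is not reached, and no chain runs the other way from d to n.
So the given relations leave the order of n and d undetermined.

undetermined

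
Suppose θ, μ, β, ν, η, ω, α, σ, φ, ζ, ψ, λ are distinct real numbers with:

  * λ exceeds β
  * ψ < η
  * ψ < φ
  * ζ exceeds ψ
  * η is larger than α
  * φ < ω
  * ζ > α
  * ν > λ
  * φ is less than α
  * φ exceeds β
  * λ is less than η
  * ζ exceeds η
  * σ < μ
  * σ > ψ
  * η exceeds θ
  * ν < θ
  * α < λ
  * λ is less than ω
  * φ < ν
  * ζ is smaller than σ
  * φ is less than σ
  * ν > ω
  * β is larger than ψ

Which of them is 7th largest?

The consecutive relations fix a unique order: ψ < β < φ < α < λ < ω < ν < θ < η < ζ < σ < μ.
The 7th largest is ω.

ω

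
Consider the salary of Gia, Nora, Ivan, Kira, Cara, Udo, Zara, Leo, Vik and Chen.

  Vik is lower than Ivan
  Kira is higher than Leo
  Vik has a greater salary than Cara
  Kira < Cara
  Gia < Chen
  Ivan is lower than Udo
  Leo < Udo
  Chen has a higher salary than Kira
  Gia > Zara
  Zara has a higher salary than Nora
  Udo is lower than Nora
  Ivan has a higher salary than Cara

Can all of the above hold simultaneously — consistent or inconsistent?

Every relation is compatible with Leo < Kira < Cara < Vik < Ivan < Udo < Nora < Zara < Gia < Chen; the set is consistent.

consistent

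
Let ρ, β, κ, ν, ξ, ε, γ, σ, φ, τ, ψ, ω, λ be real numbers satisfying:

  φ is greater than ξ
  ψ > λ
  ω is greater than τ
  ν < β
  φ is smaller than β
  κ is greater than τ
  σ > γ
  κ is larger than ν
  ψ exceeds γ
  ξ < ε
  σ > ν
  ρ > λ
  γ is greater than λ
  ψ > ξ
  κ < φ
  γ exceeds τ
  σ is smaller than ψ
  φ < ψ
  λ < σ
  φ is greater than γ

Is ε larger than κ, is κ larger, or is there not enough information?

Following every chain through κ: above κ we get φ, ψ, β; below κ we get ν, τ.
ε is not reached, and no chain runs the other way from ε to κ.
So the given relations leave the order of κ and ε undetermined.

undetermined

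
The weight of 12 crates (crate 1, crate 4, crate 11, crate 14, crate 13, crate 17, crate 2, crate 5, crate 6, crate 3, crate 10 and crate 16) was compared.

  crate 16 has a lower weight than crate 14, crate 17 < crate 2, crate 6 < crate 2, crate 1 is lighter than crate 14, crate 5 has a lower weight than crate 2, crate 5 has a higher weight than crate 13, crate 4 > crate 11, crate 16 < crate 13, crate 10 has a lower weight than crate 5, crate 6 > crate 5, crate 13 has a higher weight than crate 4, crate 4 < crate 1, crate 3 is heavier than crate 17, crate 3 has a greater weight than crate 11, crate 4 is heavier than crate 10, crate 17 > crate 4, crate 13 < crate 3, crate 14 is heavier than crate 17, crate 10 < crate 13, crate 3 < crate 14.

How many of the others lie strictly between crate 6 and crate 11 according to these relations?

The relations place crate 11 below crate 6. An element lies strictly between them when it is forced above crate 11 and also forced below crate 6.
Above crate 11: {crate 4, crate 13, crate 17, crate 3, crate 1, crate 14, crate 5, crate 2}. Below crate 6: {crate 10, crate 16, crate 4, crate 13, crate 5}.
Intersection: {crate 4, crate 13, crate 5} — 3.

3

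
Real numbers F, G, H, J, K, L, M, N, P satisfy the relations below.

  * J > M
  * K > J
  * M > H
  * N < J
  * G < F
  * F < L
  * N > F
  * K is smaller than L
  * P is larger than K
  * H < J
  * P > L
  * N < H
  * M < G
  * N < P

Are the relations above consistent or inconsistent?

inconsistent

Chaining the given relations yields G < F < N < H < M, so G < M. But one relation states M < G. These cannot both hold.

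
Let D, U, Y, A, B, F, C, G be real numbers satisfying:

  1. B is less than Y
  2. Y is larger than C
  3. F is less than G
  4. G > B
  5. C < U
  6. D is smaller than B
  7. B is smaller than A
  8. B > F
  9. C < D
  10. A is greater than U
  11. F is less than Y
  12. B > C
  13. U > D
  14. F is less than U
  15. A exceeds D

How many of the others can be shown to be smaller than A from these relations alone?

5

Directly below A: D, B, U.
One step further: C, F (5 so far).
Nothing else is reachable below A; 5 in all.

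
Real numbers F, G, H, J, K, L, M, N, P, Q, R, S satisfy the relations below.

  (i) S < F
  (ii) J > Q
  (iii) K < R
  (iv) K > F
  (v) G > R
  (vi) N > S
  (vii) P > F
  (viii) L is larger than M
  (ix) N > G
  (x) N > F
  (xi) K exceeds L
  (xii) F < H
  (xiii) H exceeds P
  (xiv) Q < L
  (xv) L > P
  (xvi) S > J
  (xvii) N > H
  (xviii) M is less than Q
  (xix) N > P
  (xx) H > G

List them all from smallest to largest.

Nothing is placed below M, so it is least; from there M < Q; Q < J; J < S; S < F; F < P; P < L; L < K; K < R; R < G; G < H; H < N, each given directly.

M < Q < J < S < F < P < L < K < R < G < H < N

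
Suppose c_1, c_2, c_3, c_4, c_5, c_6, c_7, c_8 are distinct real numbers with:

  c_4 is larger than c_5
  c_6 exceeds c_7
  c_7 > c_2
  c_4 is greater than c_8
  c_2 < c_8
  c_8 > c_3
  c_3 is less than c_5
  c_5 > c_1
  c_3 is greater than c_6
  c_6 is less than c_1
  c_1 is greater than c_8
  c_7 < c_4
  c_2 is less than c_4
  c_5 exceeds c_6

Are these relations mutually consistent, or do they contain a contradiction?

The single ordering c_2 < c_7 < c_6 < c_3 < c_8 < c_1 < c_5 < c_4 satisfies every listed relation, so no contradiction arises.

consistent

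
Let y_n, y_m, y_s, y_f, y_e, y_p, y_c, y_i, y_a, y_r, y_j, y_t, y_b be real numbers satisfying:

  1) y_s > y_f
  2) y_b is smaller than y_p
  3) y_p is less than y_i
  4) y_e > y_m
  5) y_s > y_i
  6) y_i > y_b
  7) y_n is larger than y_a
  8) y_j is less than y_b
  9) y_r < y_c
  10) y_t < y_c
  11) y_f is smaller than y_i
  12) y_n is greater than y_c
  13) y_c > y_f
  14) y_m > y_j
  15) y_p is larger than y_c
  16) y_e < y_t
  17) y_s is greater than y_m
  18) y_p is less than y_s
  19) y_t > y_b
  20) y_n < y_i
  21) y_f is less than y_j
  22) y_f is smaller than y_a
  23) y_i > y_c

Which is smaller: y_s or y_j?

The relevant relations are y_j < y_m; y_m < y_e; y_e < y_t; y_t < y_c; y_c < y_n; y_n < y_i; y_i < y_s.
Together: y_j < y_m < y_e < y_t < y_c < y_n < y_i < y_s.
So y_j < y_s; y_j is the smaller of the two.

y_j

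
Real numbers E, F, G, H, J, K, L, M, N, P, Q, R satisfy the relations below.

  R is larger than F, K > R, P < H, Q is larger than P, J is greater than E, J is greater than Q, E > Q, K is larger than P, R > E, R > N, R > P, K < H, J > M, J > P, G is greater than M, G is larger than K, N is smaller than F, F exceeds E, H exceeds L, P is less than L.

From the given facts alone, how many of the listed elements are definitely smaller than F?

4

From F the given relations immediately reach E, N.
From those, Q — 3 in total.
From those, P — 4 in total.
No other element is forced below F by the given relations, so the count is 4.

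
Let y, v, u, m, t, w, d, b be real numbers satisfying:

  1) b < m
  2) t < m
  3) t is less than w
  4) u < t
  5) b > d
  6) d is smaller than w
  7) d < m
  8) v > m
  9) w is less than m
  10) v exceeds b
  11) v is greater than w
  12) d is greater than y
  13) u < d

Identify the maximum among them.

v

Chaining downward from v: directly below it, w, b, m; then d, t; then y, u.
That covers every other element, and nothing is given above v, so v is the maximum.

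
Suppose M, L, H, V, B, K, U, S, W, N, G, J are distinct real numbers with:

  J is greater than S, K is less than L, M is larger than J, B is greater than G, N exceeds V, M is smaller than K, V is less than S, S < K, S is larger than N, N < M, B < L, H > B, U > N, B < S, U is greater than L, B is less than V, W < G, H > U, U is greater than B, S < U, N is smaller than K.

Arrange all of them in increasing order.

W < G < B < V < N < S < J < M < K < L < U < H

Each adjacent pair is fixed by a given relation: W < G; G < B; B < V; V < N; N < S; S < J; J < M; M < K; K < L; L < U; U < H. Chaining them end to end gives the full order.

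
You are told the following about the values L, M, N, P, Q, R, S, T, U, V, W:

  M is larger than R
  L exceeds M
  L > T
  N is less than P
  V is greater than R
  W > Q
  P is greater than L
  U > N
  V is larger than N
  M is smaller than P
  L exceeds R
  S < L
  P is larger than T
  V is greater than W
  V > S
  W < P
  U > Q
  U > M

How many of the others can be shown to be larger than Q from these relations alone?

4

From Q the given relations immediately reach W, U.
From those, V, P — 4 in total.
No other element is forced above Q by the given relations, so the count is 4.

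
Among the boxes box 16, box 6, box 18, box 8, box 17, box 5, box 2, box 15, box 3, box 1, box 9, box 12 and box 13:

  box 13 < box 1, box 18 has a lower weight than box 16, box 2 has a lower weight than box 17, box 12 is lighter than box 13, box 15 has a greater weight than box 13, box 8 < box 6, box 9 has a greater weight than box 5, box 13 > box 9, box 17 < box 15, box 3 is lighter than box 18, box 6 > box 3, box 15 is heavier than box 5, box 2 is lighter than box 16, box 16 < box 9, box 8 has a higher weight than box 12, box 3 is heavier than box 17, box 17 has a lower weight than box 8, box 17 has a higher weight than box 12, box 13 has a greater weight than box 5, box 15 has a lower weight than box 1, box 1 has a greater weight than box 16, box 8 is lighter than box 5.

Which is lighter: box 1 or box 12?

box 12 < box 17 and box 17 < box 3 give box 12 < box 3.
With box 3 < box 18: box 12 < box 17 < box 3 < box 18.
Then box 18 < box 16 extends the chain to box 16.
With box 16 < box 9: box 12 < box 17 < box 3 < box 18 < box 16 < box 9.
With box 9 < box 13: box 12 < box 17 < box 3 < box 18 < box 16 < box 9 < box 13.
Then box 13 < box 15 extends the chain to box 15.
With box 15 < box 1: box 12 < box 17 < box 3 < box 18 < box 16 < box 9 < box 13 < box 15 < box 1.
So box 12 < box 1; box 12 is the lighter of the two.

box 12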